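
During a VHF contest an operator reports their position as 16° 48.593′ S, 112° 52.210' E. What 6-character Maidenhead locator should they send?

OH63ke

Shift to the Maidenhead origin (180°W, 90°S): lon 292.8702, lat 73.1901.
Field (20°×10°, letters A–R): lon ⌊292.8702/20⌋ = 14 → O; lat ⌊73.1901/10⌋ = 7 → H.
Square (2°×1°, digits 0–9): lon ⌊12.8702/2⌋ = 6; lat ⌊3.1901/1⌋ = 3.
Subsquare (5′×2.5′, letters a–x): lon ⌊0.8702/0.0833333⌋ = 10 → k; lat ⌊0.1901/0.0416667⌋ = 4 → e.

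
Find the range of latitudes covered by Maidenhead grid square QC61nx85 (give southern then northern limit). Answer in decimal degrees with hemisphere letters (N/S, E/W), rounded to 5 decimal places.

Field Q=16, C=2: +16·20° lon, +2·10° lat → SW at lon 140°, lat -70°.
Square 6, 1: +6·2° lon, +1·1° lat → SW at lon 152°, lat -69°.
Subsquare n=13, x=23: +13·0.0833333° lon, +23·0.0416667° lat → SW at lon 153.083°, lat -68.0417°.
Extended square 8, 5: +8·0.00833333° lon, +5·0.00416667° lat → SW at lon 153.15°, lat -68.0208°.
Cell spans 0.00833333° lon × 0.00416667° lat.
south 68.02083° S, north 68.01667° S.

68.02083° S, 68.01667° S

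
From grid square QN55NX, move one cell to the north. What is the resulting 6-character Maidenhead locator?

QN56na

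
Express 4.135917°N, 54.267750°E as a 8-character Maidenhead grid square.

LJ74dd22

Shift to the Maidenhead origin (180°W, 90°S): lon 234.26775, lat 94.13592.
Field (20°×10°, letters A–R): 234.26775/20 → 11 → L, 94.13592/10 → 9 → J; chars LJ.
Square (2°×1°, digits 0–9): 14.26775/2 → 7, 4.13592/1 → 4; chars 74.
Subsquare (5′×2.5′, letters a–x): 0.26775/0.0833333 → 3 → d, 0.13592/0.0416667 → 3 → d; chars dd.
Extended square (30″×15″, digits 0–9): 0.01775/0.00833333 → 2, 0.01092/0.00416667 → 2; chars 22.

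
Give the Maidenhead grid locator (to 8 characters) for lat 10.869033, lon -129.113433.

CK50ku68

Shift to the Maidenhead origin (180°W, 90°S): lon 50.88657, lat 100.86903.
Field: 50.88657/20 → 2 → C, 100.86903/10 → 10 → K; chars CK.
Square: 10.88657/2 → 5, 0.86903/1 → 0; chars 50.
Subsquare: 0.88657/0.0833333 → 10 → k, 0.86903/0.0416667 → 20 → u; chars ku.
Extended square: 0.05323/0.00833333 → 6, 0.03570/0.00416667 → 8; chars 68.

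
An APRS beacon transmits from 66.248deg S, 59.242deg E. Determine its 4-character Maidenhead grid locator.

Shift to the Maidenhead origin (180°W, 90°S): lon 239.24, lat 23.75.
Field (20°×10°, letters A–R): 239.24/20 → 11 → L, 23.75/10 → 2 → C; chars LC.
Square (2°×1°, digits 0–9): 19.24/2 → 9, 3.75/1 → 3; chars 93.

LC93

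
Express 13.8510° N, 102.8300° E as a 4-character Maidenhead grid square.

Offset from 180°W / 90°S: lon 282.83°, lat 103.85°.
Field: lon ⌊282.83/20⌋ = 14 → O; lat ⌊103.85/10⌋ = 10 → K.
Square: lon ⌊2.83/2⌋ = 1; lat ⌊3.85/1⌋ = 3.

OK13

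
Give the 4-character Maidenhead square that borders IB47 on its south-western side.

IB36

Longitude square 4; −1 → 3.
Latitude square 7; −1 → 6.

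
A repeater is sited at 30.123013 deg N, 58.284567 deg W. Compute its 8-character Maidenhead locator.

GM00uc59

Add 180° to longitude and 90° to latitude: 121.71543, 120.12301.
Field: 121.71543/20 → 6 → G, 120.12301/10 → 12 → M; chars GM.
Square: 1.71543/2 → 0, 0.12301/1 → 0; chars 00.
Subsquare: 1.71543/0.0833333 → 20 → u, 0.12301/0.0416667 → 2 → c; chars uc.
Extended square: 0.04877/0.00833333 → 5, 0.03968/0.00416667 → 9; chars 59.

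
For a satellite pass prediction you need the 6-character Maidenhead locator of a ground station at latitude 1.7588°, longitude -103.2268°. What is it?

Offset from 180°W / 90°S: lon 76.7732°, lat 91.7588°.
Field: lon ⌊76.7732/20⌋ = 3 → D; lat ⌊91.7588/10⌋ = 9 → J.
Square: lon ⌊16.7732/2⌋ = 8; lat ⌊1.7588/1⌋ = 1.
Subsquare: lon ⌊0.7732/0.0833333⌋ = 9 → j; lat ⌊0.7588/0.0416667⌋ = 18 → s.

DJ81js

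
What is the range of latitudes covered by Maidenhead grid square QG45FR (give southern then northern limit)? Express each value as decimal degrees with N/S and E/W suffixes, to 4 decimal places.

24.2917° S, 24.2500° S

Field Q=16, G=6: +16·20° lon, +6·10° lat → SW at lon 140°, lat -30°.
Square 4, 5: +4·2° lon, +5·1° lat → SW at lon 148°, lat -25°.
Subsquare f=5, r=17: +5·0.0833333° lon, +17·0.0416667° lat → SW at lon 148.417°, lat -24.2917°.
Cell spans 0.0833333° lon × 0.0416667° lat.
south 24.2917° S, north 24.2500° S.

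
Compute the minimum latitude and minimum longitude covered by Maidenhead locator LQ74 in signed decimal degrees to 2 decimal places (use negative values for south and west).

Field L=11, Q=16: +11·20° lon, +16·10° lat → SW at lon 40°, lat 70°.
Square 7, 4: +7·2° lon, +4·1° lat → SW at lon 54°, lat 74°.
latitude 74.00, longitude 54.00.

74.00, 54.00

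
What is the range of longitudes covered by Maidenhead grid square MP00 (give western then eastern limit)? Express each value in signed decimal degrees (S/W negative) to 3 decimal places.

60.000, 62.000

Field M=12, P=15: +12·20° lon, +15·10° lat → SW at lon 60°, lat 60°.
Square 0, 0: +0·2° lon, +0·1° lat → SW at lon 60°, lat 60°.
Cell spans 2° lon × 1° lat.
west 60.000, east 62.000.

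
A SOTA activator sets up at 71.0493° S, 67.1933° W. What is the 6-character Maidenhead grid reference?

FB68jw

Add 180° to longitude and 90° to latitude: 112.8067, 18.9507.
Field: 112.8067/20 → 5 → F, 18.9507/10 → 1 → B; chars FB.
Square: 12.8067/2 → 6, 8.9507/1 → 8; chars 68.
Subsquare: 0.8067/0.0833333 → 9 → j, 0.9507/0.0416667 → 22 → w; chars jw.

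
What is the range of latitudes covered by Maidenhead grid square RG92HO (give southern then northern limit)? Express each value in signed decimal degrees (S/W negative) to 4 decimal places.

-27.4167, -27.3750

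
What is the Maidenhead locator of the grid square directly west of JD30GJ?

JD30fj

Longitude subsquare g = 6; −1 → 5 = f.
The latitude characters are unchanged.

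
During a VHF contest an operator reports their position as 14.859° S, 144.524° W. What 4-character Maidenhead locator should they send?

BH75

Shift to the Maidenhead origin (180°W, 90°S): lon 35.48, lat 75.14.
Field (20°×10°, letters A–R): 35.48/20 → 1 → B, 75.14/10 → 7 → H; chars BH.
Square (2°×1°, digits 0–9): 15.48/2 → 7, 5.14/1 → 5; chars 75.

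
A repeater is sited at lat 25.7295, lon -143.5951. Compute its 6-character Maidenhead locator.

BL85er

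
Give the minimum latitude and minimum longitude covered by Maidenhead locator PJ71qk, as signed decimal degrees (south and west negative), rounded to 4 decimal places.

1.4167, 135.3333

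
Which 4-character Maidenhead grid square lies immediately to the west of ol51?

OL41

Longitude square 5; −1 → 4.
The latitude characters are unchanged.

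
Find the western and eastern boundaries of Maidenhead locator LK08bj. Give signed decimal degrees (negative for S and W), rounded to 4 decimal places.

40.0833, 40.1667

Field L=11, K=10: +11·20° lon, +10·10° lat → SW at lon 40°, lat 10°.
Square 0, 8: +0·2° lon, +8·1° lat → SW at lon 40°, lat 18°.
Subsquare b=1, j=9: +1·0.0833333° lon, +9·0.0416667° lat → SW at lon 40.0833°, lat 18.375°.
Cell spans 0.0833333° lon × 0.0416667° lat.
west 40.0833, east 40.1667.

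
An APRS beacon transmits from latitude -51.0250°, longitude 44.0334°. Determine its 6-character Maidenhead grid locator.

LD28ax

Offset from 180°W / 90°S: lon 224.0334°, lat 38.9750°.
Field (20°×10°, letters A–R): lon ⌊224.0334/20⌋ = 11 → L; lat ⌊38.9750/10⌋ = 3 → D.
Square (2°×1°, digits 0–9): lon ⌊4.0334/2⌋ = 2; lat ⌊8.9750/1⌋ = 8.
Subsquare (5′×2.5′, letters a–x): lon ⌊0.0334/0.0833333⌋ = 0 → a; lat ⌊0.9750/0.0416667⌋ = 23 → x.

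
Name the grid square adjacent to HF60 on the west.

HF50

Longitude square 6; −1 → 5.
The latitude characters are unchanged.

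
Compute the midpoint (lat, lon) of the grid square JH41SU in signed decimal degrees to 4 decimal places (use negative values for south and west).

-18.1458, 9.5417

Field J=9, H=7: +9·20° lon, +7·10° lat → SW at lon 0°, lat -20°.
Square 4, 1: +4·2° lon, +1·1° lat → SW at lon 8°, lat -19°.
Subsquare s=18, u=20: +18·0.0833333° lon, +20·0.0416667° lat → SW at lon 9.5°, lat -18.1667°.
Cell spans 0.0833333° lon × 0.0416667° lat. Centre is SW corner plus half of each.
latitude -18.1458, longitude 9.5417.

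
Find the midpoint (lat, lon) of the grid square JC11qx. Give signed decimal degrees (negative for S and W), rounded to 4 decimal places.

-68.0208, 3.3750

Field J=9, C=2: +9·20° lon, +2·10° lat → SW at lon 0°, lat -70°.
Square 1, 1: +1·2° lon, +1·1° lat → SW at lon 2°, lat -69°.
Subsquare q=16, x=23: +16·0.0833333° lon, +23·0.0416667° lat → SW at lon 3.33333°, lat -68.0417°.
Cell spans 0.0833333° lon × 0.0416667° lat. Centre is SW corner plus half of each.
latitude -68.0208, longitude 3.3750.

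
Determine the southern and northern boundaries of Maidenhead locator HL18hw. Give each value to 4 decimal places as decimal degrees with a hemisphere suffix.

28.9167° N, 28.9583° N

Field H=7, L=11: +7·20° lon, +11·10° lat → SW at lon -40°, lat 20°.
Square 1, 8: +1·2° lon, +8·1° lat → SW at lon -38°, lat 28°.
Subsquare h=7, w=22: +7·0.0833333° lon, +22·0.0416667° lat → SW at lon -37.4167°, lat 28.9167°.
Cell spans 0.0833333° lon × 0.0416667° lat.
south 28.9167° N, north 28.9583° N.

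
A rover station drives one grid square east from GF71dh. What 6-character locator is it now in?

GF71eh

Longitude subsquare d = 3; +1 → 4 = e.
The latitude characters are unchanged.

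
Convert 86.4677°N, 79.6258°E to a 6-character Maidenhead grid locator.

MR96tl

Add 180° to longitude and 90° to latitude: 259.6258, 176.4677.
Field: 259.6258/20 → 12 → M, 176.4677/10 → 17 → R; chars MR.
Square: 19.6258/2 → 9, 6.4677/1 → 6; chars 96.
Subsquare: 1.6258/0.0833333 → 19 → t, 0.4677/0.0416667 → 11 → l; chars tl.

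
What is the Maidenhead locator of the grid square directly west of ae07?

RE97

Longitude square 0; −1 → -1, wraps to 9, carry into field.
Longitude field A = 0; −1 → -1, wraps to 17 = R, wrapping around the antimeridian.
The latitude characters are unchanged.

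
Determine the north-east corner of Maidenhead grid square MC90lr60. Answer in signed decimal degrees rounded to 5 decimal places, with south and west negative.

-69.28750, 78.97500

Field M=12, C=2: +12·20° lon, +2·10° lat → SW at lon 60°, lat -70°.
Square 9, 0: +9·2° lon, +0·1° lat → SW at lon 78°, lat -70°.
Subsquare l=11, r=17: +11·0.0833333° lon, +17·0.0416667° lat → SW at lon 78.9167°, lat -69.2917°.
Extended square 6, 0: +6·0.00833333° lon, +0·0.00416667° lat → SW at lon 78.9667°, lat -69.2917°.
Cell spans 0.00833333° lon × 0.00416667° lat. NE corner is SW corner plus one full cell.
latitude -69.28750, longitude 78.97500.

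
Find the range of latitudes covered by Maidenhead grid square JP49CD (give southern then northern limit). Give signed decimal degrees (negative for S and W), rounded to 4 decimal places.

69.1250, 69.1667

Field J=9, P=15: +9·20° lon, +15·10° lat → SW at lon 0°, lat 60°.
Square 4, 9: +4·2° lon, +9·1° lat → SW at lon 8°, lat 69°.
Subsquare c=2, d=3: +2·0.0833333° lon, +3·0.0416667° lat → SW at lon 8.16667°, lat 69.125°.
Cell spans 0.0833333° lon × 0.0416667° lat.
south 69.1250, north 69.1667.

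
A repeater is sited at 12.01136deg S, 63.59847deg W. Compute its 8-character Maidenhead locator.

Add 180° to longitude and 90° to latitude: 116.40153, 77.98864.
Field (20°×10°, letters A–R): lon ⌊116.40153/20⌋ = 5 → F; lat ⌊77.98864/10⌋ = 7 → H.
Square (2°×1°, digits 0–9): lon ⌊16.40153/2⌋ = 8; lat ⌊7.98864/1⌋ = 7.
Subsquare (5′×2.5′, letters a–x): lon ⌊0.40153/0.0833333⌋ = 4 → e; lat ⌊0.98864/0.0416667⌋ = 23 → x.
Extended square (30″×15″, digits 0–9): lon ⌊0.06820/0.00833333⌋ = 8; lat ⌊0.03031/0.00416667⌋ = 7.

FH87ex87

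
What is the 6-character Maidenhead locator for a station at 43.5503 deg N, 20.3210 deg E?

Offset from 180°W / 90°S: lon 200.3210°, lat 133.5503°.
Field: 200.3210/20 → 10 → K, 133.5503/10 → 13 → N; chars KN.
Square: 0.3210/2 → 0, 3.5503/1 → 3; chars 03.
Subsquare: 0.3210/0.0833333 → 3 → d, 0.5503/0.0416667 → 13 → n; chars dn.

KN03dn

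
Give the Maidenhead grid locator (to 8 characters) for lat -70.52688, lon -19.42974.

IB09gl83

Shift to the Maidenhead origin (180°W, 90°S): lon 160.57026, lat 19.47312.
Field: 160.57026/20 → 8 → I, 19.47312/10 → 1 → B; chars IB.
Square: 0.57026/2 → 0, 9.47312/1 → 9; chars 09.
Subsquare: 0.57026/0.0833333 → 6 → g, 0.47312/0.0416667 → 11 → l; chars gl.
Extended square: 0.07026/0.00833333 → 8, 0.01479/0.00416667 → 3; chars 83.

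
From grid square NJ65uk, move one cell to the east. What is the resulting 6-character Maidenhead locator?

Longitude subsquare u = 20; +1 → 21 = v.
The latitude characters are unchanged.

NJ65vk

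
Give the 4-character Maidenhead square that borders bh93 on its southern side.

BH92

Latitude square 3; −1 → 2.
The longitude characters are unchanged.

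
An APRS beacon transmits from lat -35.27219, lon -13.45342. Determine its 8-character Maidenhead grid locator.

IF34gr54

Add 180° to longitude and 90° to latitude: 166.54658, 54.72781.
Field: lon ⌊166.54658/20⌋ = 8 → I; lat ⌊54.72781/10⌋ = 5 → F.
Square: lon ⌊6.54658/2⌋ = 3; lat ⌊4.72781/1⌋ = 4.
Subsquare: lon ⌊0.54658/0.0833333⌋ = 6 → g; lat ⌊0.72781/0.0416667⌋ = 17 → r.
Extended square: lon ⌊0.04658/0.00833333⌋ = 5; lat ⌊0.01948/0.00416667⌋ = 4.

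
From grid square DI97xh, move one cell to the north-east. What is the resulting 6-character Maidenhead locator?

Longitude subsquare x = 23; +1 → 24, wraps to 0 = a, carry into square.
Longitude square 9; +1 → 10, wraps to 0, carry into field.
Longitude field D = 3; +1 → 4 = E.
Latitude subsquare h = 7; +1 → 8 = i.

EI07ai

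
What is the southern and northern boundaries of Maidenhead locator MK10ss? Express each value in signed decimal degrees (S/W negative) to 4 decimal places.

10.7500, 10.7917

Field M=12, K=10: +12·20° lon, +10·10° lat → SW at lon 60°, lat 10°.
Square 1, 0: +1·2° lon, +0·1° lat → SW at lon 62°, lat 10°.
Subsquare s=18, s=18: +18·0.0833333° lon, +18·0.0416667° lat → SW at lon 63.5°, lat 10.75°.
Cell spans 0.0833333° lon × 0.0416667° lat.
south 10.7500, north 10.7917.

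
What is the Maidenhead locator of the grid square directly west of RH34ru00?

RH34qu90

Longitude extended square 0; −1 → -1, wraps to 9, carry into subsquare.
Longitude subsquare r = 17; −1 → 16 = q.
The latitude characters are unchanged.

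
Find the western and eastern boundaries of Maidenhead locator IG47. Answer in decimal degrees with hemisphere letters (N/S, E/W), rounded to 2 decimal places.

12.00° W, 10.00° W

Field I=8, G=6: +8·20° lon, +6·10° lat → SW at lon -20°, lat -30°.
Square 4, 7: +4·2° lon, +7·1° lat → SW at lon -12°, lat -23°.
Cell spans 2° lon × 1° lat.
west 12.00° W, east 10.00° W.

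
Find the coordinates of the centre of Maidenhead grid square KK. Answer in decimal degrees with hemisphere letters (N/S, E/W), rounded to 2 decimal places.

15.00° N, 30.00° E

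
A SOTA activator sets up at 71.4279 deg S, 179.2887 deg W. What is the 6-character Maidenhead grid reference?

Add 180° to longitude and 90° to latitude: 0.7113, 18.5721.
Field (20°×10°, letters A–R): lon ⌊0.7113/20⌋ = 0 → A; lat ⌊18.5721/10⌋ = 1 → B.
Square (2°×1°, digits 0–9): lon ⌊0.7113/2⌋ = 0; lat ⌊8.5721/1⌋ = 8.
Subsquare (5′×2.5′, letters a–x): lon ⌊0.7113/0.0833333⌋ = 8 → i; lat ⌊0.5721/0.0416667⌋ = 13 → n.

AB08in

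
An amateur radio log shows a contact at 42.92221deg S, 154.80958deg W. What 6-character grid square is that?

BE27ob

Offset from 180°W / 90°S: lon 25.1904°, lat 47.0778°.
Field: 25.1904/20 → 1 → B, 47.0778/10 → 4 → E; chars BE.
Square: 5.1904/2 → 2, 7.0778/1 → 7; chars 27.
Subsquare: 1.1904/0.0833333 → 14 → o, 0.0778/0.0416667 → 1 → b; chars ob.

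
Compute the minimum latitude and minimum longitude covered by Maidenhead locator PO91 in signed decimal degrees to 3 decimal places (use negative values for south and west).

51.000, 138.000

Field P=15, O=14: +15·20° lon, +14·10° lat → SW at lon 120°, lat 50°.
Square 9, 1: +9·2° lon, +1·1° lat → SW at lon 138°, lat 51°.
latitude 51.000, longitude 138.000.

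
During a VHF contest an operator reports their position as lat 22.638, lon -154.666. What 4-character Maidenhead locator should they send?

Offset from 180°W / 90°S: lon 25.33°, lat 112.64°.
Field (20°×10°, letters A–R): lon ⌊25.33/20⌋ = 1 → B; lat ⌊112.64/10⌋ = 11 → L.
Square (2°×1°, digits 0–9): lon ⌊5.33/2⌋ = 2; lat ⌊2.64/1⌋ = 2.

BL22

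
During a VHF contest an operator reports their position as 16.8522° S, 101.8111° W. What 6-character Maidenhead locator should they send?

DH93cd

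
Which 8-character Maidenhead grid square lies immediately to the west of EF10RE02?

Longitude extended square 0; −1 → -1, wraps to 9, carry into subsquare.
Longitude subsquare r = 17; −1 → 16 = q.
The latitude characters are unchanged.

EF10qe92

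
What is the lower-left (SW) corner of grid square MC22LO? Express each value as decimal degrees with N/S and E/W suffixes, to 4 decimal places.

67.4167° S, 64.9167° E

Field M=12, C=2: +12·20° lon, +2·10° lat → SW at lon 60°, lat -70°.
Square 2, 2: +2·2° lon, +2·1° lat → SW at lon 64°, lat -68°.
Subsquare l=11, o=14: +11·0.0833333° lon, +14·0.0416667° lat → SW at lon 64.9167°, lat -67.4167°.
latitude 67.4167° S, longitude 64.9167° E.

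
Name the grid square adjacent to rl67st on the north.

RL67su

Latitude subsquare t = 19; +1 → 20 = u.
The longitude characters are unchanged.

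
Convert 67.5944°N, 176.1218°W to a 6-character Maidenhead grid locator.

Add 180° to longitude and 90° to latitude: 3.8782, 157.5944.
Field: 3.8782/20 → 0 → A, 157.5944/10 → 15 → P; chars AP.
Square: 3.8782/2 → 1, 7.5944/1 → 7; chars 17.
Subsquare: 1.8782/0.0833333 → 22 → w, 0.5944/0.0416667 → 14 → o; chars wo.

AP17wo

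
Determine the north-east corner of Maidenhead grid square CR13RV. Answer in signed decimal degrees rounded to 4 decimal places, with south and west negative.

Field C=2, R=17: +2·20° lon, +17·10° lat → SW at lon -140°, lat 80°.
Square 1, 3: +1·2° lon, +3·1° lat → SW at lon -138°, lat 83°.
Subsquare r=17, v=21: +17·0.0833333° lon, +21·0.0416667° lat → SW at lon -136.583°, lat 83.875°.
Cell spans 0.0833333° lon × 0.0416667° lat. NE corner is SW corner plus one full cell.
latitude 83.9167, longitude -136.5000.

83.9167, -136.5000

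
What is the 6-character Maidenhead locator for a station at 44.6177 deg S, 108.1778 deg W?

Add 180° to longitude and 90° to latitude: 71.8222, 45.3823.
Field (20°×10°, letters A–R): 71.8222/20 → 3 → D, 45.3823/10 → 4 → E; chars DE.
Square (2°×1°, digits 0–9): 11.8222/2 → 5, 5.3823/1 → 5; chars 55.
Subsquare (5′×2.5′, letters a–x): 1.8222/0.0833333 → 21 → v, 0.3823/0.0416667 → 9 → j; chars vj.

DE55vj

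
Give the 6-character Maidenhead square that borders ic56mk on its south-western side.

IC56lj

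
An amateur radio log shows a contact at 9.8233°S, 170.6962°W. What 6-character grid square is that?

AI40pe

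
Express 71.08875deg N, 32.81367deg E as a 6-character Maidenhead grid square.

KQ61jc

Add 180° to longitude and 90° to latitude: 212.8137, 161.0888.
Field: lon ⌊212.8137/20⌋ = 10 → K; lat ⌊161.0888/10⌋ = 16 → Q.
Square: lon ⌊12.8137/2⌋ = 6; lat ⌊1.0888/1⌋ = 1.
Subsquare: lon ⌊0.8137/0.0833333⌋ = 9 → j; lat ⌊0.0888/0.0416667⌋ = 2 → c.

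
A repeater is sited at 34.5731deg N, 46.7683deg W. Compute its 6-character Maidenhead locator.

GM64on

Shift to the Maidenhead origin (180°W, 90°S): lon 133.2317, lat 124.5731.
Field: 133.2317/20 → 6 → G, 124.5731/10 → 12 → M; chars GM.
Square: 13.2317/2 → 6, 4.5731/1 → 4; chars 64.
Subsquare: 1.2317/0.0833333 → 14 → o, 0.5731/0.0416667 → 13 → n; chars on.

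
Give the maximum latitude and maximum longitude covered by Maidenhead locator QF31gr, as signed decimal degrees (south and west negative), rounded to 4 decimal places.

Field Q=16, F=5: +16·20° lon, +5·10° lat → SW at lon 140°, lat -40°.
Square 3, 1: +3·2° lon, +1·1° lat → SW at lon 146°, lat -39°.
Subsquare g=6, r=17: +6·0.0833333° lon, +17·0.0416667° lat → SW at lon 146.5°, lat -38.2917°.
Cell spans 0.0833333° lon × 0.0416667° lat. NE corner is SW corner plus one full cell.
latitude -38.2500, longitude 146.5833.

-38.2500, 146.5833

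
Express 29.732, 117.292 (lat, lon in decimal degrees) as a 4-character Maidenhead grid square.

Offset from 180°W / 90°S: lon 297.29°, lat 119.73°.
Field: lon ⌊297.29/20⌋ = 14 → O; lat ⌊119.73/10⌋ = 11 → L.
Square: lon ⌊17.29/2⌋ = 8; lat ⌊9.73/1⌋ = 9.

OL89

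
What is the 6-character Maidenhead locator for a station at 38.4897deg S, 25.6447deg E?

Offset from 180°W / 90°S: lon 205.6447°, lat 51.5103°.
Field: lon ⌊205.6447/20⌋ = 10 → K; lat ⌊51.5103/10⌋ = 5 → F.
Square: lon ⌊5.6447/2⌋ = 2; lat ⌊1.5103/1⌋ = 1.
Subsquare: lon ⌊1.6447/0.0833333⌋ = 19 → t; lat ⌊0.5103/0.0416667⌋ = 12 → m.

KF21tm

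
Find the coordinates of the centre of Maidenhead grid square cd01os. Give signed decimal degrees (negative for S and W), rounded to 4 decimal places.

Field C=2, D=3: +2·20° lon, +3·10° lat → SW at lon -140°, lat -60°.
Square 0, 1: +0·2° lon, +1·1° lat → SW at lon -140°, lat -59°.
Subsquare o=14, s=18: +14·0.0833333° lon, +18·0.0416667° lat → SW at lon -138.833°, lat -58.25°.
Cell spans 0.0833333° lon × 0.0416667° lat. Centre is SW corner plus half of each.
latitude -58.2292, longitude -138.7917.

-58.2292, -138.7917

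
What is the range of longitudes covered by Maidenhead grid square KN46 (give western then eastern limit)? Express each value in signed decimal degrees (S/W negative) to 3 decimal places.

28.000, 30.000

Field K=10, N=13: +10·20° lon, +13·10° lat → SW at lon 20°, lat 40°.
Square 4, 6: +4·2° lon, +6·1° lat → SW at lon 28°, lat 46°.
Cell spans 2° lon × 1° lat.
west 28.000, east 30.000.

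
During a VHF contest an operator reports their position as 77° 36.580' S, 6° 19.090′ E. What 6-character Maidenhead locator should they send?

JB32dj

Add 180° to longitude and 90° to latitude: 186.3182, 12.3903.
Field (20°×10°, letters A–R): 186.3182/20 → 9 → J, 12.3903/10 → 1 → B; chars JB.
Square (2°×1°, digits 0–9): 6.3182/2 → 3, 2.3903/1 → 2; chars 32.
Subsquare (5′×2.5′, letters a–x): 0.3182/0.0833333 → 3 → d, 0.3903/0.0416667 → 9 → j; chars dj.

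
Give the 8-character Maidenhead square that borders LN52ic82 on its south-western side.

LN52ic71

Longitude extended square 8; −1 → 7.
Latitude extended square 2; −1 → 1.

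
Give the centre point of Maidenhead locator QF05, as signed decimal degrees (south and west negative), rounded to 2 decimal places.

-34.50, 141.00

Field Q=16, F=5: +16·20° lon, +5·10° lat → SW at lon 140°, lat -40°.
Square 0, 5: +0·2° lon, +5·1° lat → SW at lon 140°, lat -35°.
Cell spans 2° lon × 1° lat. Centre is SW corner plus half of each.
latitude -34.50, longitude 141.00.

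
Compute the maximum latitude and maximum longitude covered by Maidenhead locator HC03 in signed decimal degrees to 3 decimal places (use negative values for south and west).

Field H=7, C=2: +7·20° lon, +2·10° lat → SW at lon -40°, lat -70°.
Square 0, 3: +0·2° lon, +3·1° lat → SW at lon -40°, lat -67°.
Cell spans 2° lon × 1° lat. NE corner is SW corner plus one full cell.
latitude -66.000, longitude -38.000.

-66.000, -38.000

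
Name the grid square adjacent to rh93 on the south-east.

Longitude square 9; +1 → 10, wraps to 0, carry into field.
Longitude field R = 17; +1 → 18, wraps to 0 = A, wrapping around the antimeridian.
Latitude square 3; −1 → 2.

AH02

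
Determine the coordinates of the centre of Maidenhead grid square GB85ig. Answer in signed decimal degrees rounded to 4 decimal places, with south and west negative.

Field G=6, B=1: +6·20° lon, +1·10° lat → SW at lon -60°, lat -80°.
Square 8, 5: +8·2° lon, +5·1° lat → SW at lon -44°, lat -75°.
Subsquare i=8, g=6: +8·0.0833333° lon, +6·0.0416667° lat → SW at lon -43.3333°, lat -74.75°.
Cell spans 0.0833333° lon × 0.0416667° lat. Centre is SW corner plus half of each.
latitude -74.7292, longitude -43.2917.

-74.7292, -43.2917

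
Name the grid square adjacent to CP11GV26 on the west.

CP11gv16

Longitude extended square 2; −1 → 1.
The latitude characters are unchanged.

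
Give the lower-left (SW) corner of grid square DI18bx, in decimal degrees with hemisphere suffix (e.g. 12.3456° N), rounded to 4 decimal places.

1.0417° S, 117.9167° W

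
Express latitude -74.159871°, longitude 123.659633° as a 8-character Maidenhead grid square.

PB15tu91

Add 180° to longitude and 90° to latitude: 303.65963, 15.84013.
Field: 303.65963/20 → 15 → P, 15.84013/10 → 1 → B; chars PB.
Square: 3.65963/2 → 1, 5.84013/1 → 5; chars 15.
Subsquare: 1.65963/0.0833333 → 19 → t, 0.84013/0.0416667 → 20 → u; chars tu.
Extended square: 0.07630/0.00833333 → 9, 0.00680/0.00416667 → 1; chars 91.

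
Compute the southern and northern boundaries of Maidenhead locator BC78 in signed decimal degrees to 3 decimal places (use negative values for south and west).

Field B=1, C=2: +1·20° lon, +2·10° lat → SW at lon -160°, lat -70°.
Square 7, 8: +7·2° lon, +8·1° lat → SW at lon -146°, lat -62°.
Cell spans 2° lon × 1° lat.
south -62.000, north -61.000.

-62.000, -61.000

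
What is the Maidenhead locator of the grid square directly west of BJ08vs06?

BJ08us96

Longitude extended square 0; −1 → -1, wraps to 9, carry into subsquare.
Longitude subsquare v = 21; −1 → 20 = u.
The latitude characters are unchanged.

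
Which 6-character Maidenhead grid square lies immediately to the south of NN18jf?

Latitude subsquare f = 5; −1 → 4 = e.
The longitude characters are unchanged.

NN18je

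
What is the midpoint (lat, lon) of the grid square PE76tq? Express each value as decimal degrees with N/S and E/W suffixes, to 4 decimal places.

Field P=15, E=4: +15·20° lon, +4·10° lat → SW at lon 120°, lat -50°.
Square 7, 6: +7·2° lon, +6·1° lat → SW at lon 134°, lat -44°.
Subsquare t=19, q=16: +19·0.0833333° lon, +16·0.0416667° lat → SW at lon 135.583°, lat -43.3333°.
Cell spans 0.0833333° lon × 0.0416667° lat. Centre is SW corner plus half of each.
latitude 43.3125° S, longitude 135.6250° E.

43.3125° S, 135.6250° E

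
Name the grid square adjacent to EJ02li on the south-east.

Longitude subsquare l = 11; +1 → 12 = m.
Latitude subsquare i = 8; −1 → 7 = h.

EJ02mh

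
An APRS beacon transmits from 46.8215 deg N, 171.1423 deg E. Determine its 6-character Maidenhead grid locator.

RN56nt

Shift to the Maidenhead origin (180°W, 90°S): lon 351.1423, lat 136.8215.
Field: 351.1423/20 → 17 → R, 136.8215/10 → 13 → N; chars RN.
Square: 11.1423/2 → 5, 6.8215/1 → 6; chars 56.
Subsquare: 1.1423/0.0833333 → 13 → n, 0.8215/0.0416667 → 19 → t; chars nt.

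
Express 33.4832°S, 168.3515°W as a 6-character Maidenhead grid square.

AF56tm

Add 180° to longitude and 90° to latitude: 11.6485, 56.5168.
Field: 11.6485/20 → 0 → A, 56.5168/10 → 5 → F; chars AF.
Square: 11.6485/2 → 5, 6.5168/1 → 6; chars 56.
Subsquare: 1.6485/0.0833333 → 19 → t, 0.5168/0.0416667 → 12 → m; chars tm.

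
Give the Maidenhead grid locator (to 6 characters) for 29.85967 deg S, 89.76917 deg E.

NG40vd

Offset from 180°W / 90°S: lon 269.7692°, lat 60.1403°.
Field: lon ⌊269.7692/20⌋ = 13 → N; lat ⌊60.1403/10⌋ = 6 → G.
Square: lon ⌊9.7692/2⌋ = 4; lat ⌊0.1403/1⌋ = 0.
Subsquare: lon ⌊1.7692/0.0833333⌋ = 21 → v; lat ⌊0.1403/0.0416667⌋ = 3 → d.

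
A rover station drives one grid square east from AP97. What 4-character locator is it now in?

BP07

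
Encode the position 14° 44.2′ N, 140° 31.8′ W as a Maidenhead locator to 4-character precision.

Shift to the Maidenhead origin (180°W, 90°S): lon 39.47, lat 104.74.
Field (20°×10°, letters A–R): lon ⌊39.47/20⌋ = 1 → B; lat ⌊104.74/10⌋ = 10 → K.
Square (2°×1°, digits 0–9): lon ⌊19.47/2⌋ = 9; lat ⌊4.74/1⌋ = 4.

BK94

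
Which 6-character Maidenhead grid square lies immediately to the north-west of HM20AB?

HM10xc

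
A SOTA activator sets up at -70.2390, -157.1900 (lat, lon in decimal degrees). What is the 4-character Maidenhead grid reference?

BB19

Offset from 180°W / 90°S: lon 22.81°, lat 19.76°.
Field (20°×10°, letters A–R): 22.81/20 → 1 → B, 19.76/10 → 1 → B; chars BB.
Square (2°×1°, digits 0–9): 2.81/2 → 1, 9.76/1 → 9; chars 19.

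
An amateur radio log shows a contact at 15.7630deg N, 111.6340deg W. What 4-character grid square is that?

DK45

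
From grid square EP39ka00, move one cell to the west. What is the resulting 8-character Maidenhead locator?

Longitude extended square 0; −1 → -1, wraps to 9, carry into subsquare.
Longitude subsquare k = 10; −1 → 9 = j.
The latitude characters are unchanged.

EP39ja90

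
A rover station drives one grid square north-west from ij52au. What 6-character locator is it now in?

Longitude subsquare a = 0; −1 → -1, wraps to 23 = x, carry into square.
Longitude square 5; −1 → 4.
Latitude subsquare u = 20; +1 → 21 = v.

IJ42xv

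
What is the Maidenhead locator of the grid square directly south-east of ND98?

OD07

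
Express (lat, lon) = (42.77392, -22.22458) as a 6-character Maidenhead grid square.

HN82vs

Add 180° to longitude and 90° to latitude: 157.7754, 132.7739.
Field: lon ⌊157.7754/20⌋ = 7 → H; lat ⌊132.7739/10⌋ = 13 → N.
Square: lon ⌊17.7754/2⌋ = 8; lat ⌊2.7739/1⌋ = 2.
Subsquare: lon ⌊1.7754/0.0833333⌋ = 21 → v; lat ⌊0.7739/0.0416667⌋ = 18 → s.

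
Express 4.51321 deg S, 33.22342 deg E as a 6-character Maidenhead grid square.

KI65ol

Shift to the Maidenhead origin (180°W, 90°S): lon 213.2234, lat 85.4868.
Field: 213.2234/20 → 10 → K, 85.4868/10 → 8 → I; chars KI.
Square: 13.2234/2 → 6, 5.4868/1 → 5; chars 65.
Subsquare: 1.2234/0.0833333 → 14 → o, 0.4868/0.0416667 → 11 → l; chars ol.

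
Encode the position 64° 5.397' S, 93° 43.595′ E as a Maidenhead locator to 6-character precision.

NC65uv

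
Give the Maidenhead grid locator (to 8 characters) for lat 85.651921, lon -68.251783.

Add 180° to longitude and 90° to latitude: 111.74822, 175.65192.
Field: lon ⌊111.74822/20⌋ = 5 → F; lat ⌊175.65192/10⌋ = 17 → R.
Square: lon ⌊11.74822/2⌋ = 5; lat ⌊5.65192/1⌋ = 5.
Subsquare: lon ⌊1.74822/0.0833333⌋ = 20 → u; lat ⌊0.65192/0.0416667⌋ = 15 → p.
Extended square: lon ⌊0.08155/0.00833333⌋ = 9; lat ⌊0.02692/0.00416667⌋ = 6.

FR55up96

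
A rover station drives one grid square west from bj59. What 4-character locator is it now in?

BJ49

Longitude square 5; −1 → 4.
The latitude characters are unchanged.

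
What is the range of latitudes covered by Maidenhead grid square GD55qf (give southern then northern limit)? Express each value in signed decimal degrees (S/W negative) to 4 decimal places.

-54.7917, -54.7500

Field G=6, D=3: +6·20° lon, +3·10° lat → SW at lon -60°, lat -60°.
Square 5, 5: +5·2° lon, +5·1° lat → SW at lon -50°, lat -55°.
Subsquare q=16, f=5: +16·0.0833333° lon, +5·0.0416667° lat → SW at lon -48.6667°, lat -54.7917°.
Cell spans 0.0833333° lon × 0.0416667° lat.
south -54.7917, north -54.7500.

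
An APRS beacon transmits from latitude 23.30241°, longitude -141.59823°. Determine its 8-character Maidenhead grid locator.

BL93eh82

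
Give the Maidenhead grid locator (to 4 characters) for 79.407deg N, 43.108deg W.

Offset from 180°W / 90°S: lon 136.89°, lat 169.41°.
Field: 136.89/20 → 6 → G, 169.41/10 → 16 → Q; chars GQ.
Square: 16.89/2 → 8, 9.41/1 → 9; chars 89.

GQ89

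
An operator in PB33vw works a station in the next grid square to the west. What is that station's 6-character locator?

PB33uw

Longitude subsquare v = 21; −1 → 20 = u.
The latitude characters are unchanged.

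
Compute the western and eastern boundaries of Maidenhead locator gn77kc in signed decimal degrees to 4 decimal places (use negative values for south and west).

-45.1667, -45.0833

Field G=6, N=13: +6·20° lon, +13·10° lat → SW at lon -60°, lat 40°.
Square 7, 7: +7·2° lon, +7·1° lat → SW at lon -46°, lat 47°.
Subsquare k=10, c=2: +10·0.0833333° lon, +2·0.0416667° lat → SW at lon -45.1667°, lat 47.0833°.
Cell spans 0.0833333° lon × 0.0416667° lat.
west -45.1667, east -45.0833.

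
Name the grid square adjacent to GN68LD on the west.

Longitude subsquare l = 11; −1 → 10 = k.
The latitude characters are unchanged.

GN68kd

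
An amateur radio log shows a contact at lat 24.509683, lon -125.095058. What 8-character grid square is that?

Shift to the Maidenhead origin (180°W, 90°S): lon 54.90494, lat 114.50968.
Field: lon ⌊54.90494/20⌋ = 2 → C; lat ⌊114.50968/10⌋ = 11 → L.
Square: lon ⌊14.90494/2⌋ = 7; lat ⌊4.50968/1⌋ = 4.
Subsquare: lon ⌊0.90494/0.0833333⌋ = 10 → k; lat ⌊0.50968/0.0416667⌋ = 12 → m.
Extended square: lon ⌊0.07161/0.00833333⌋ = 8; lat ⌊0.00968/0.00416667⌋ = 2.

CL74km82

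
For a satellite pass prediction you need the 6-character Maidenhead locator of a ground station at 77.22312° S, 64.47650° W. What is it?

FB72ss

Shift to the Maidenhead origin (180°W, 90°S): lon 115.5235, lat 12.7769.
Field: 115.5235/20 → 5 → F, 12.7769/10 → 1 → B; chars FB.
Square: 15.5235/2 → 7, 2.7769/1 → 2; chars 72.
Subsquare: 1.5235/0.0833333 → 18 → s, 0.7769/0.0416667 → 18 → s; chars ss.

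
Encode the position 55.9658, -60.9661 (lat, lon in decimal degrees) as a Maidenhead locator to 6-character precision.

Shift to the Maidenhead origin (180°W, 90°S): lon 119.0339, lat 145.9658.
Field (20°×10°, letters A–R): lon ⌊119.0339/20⌋ = 5 → F; lat ⌊145.9658/10⌋ = 14 → O.
Square (2°×1°, digits 0–9): lon ⌊19.0339/2⌋ = 9; lat ⌊5.9658/1⌋ = 5.
Subsquare (5′×2.5′, letters a–x): lon ⌊1.0339/0.0833333⌋ = 12 → m; lat ⌊0.9658/0.0416667⌋ = 23 → x.

FO95mx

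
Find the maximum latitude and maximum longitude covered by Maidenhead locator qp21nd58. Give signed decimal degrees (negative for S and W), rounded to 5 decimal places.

61.16250, 145.13333

Field Q=16, P=15: +16·20° lon, +15·10° lat → SW at lon 140°, lat 60°.
Square 2, 1: +2·2° lon, +1·1° lat → SW at lon 144°, lat 61°.
Subsquare n=13, d=3: +13·0.0833333° lon, +3·0.0416667° lat → SW at lon 145.083°, lat 61.125°.
Extended square 5, 8: +5·0.00833333° lon, +8·0.00416667° lat → SW at lon 145.125°, lat 61.1583°.
Cell spans 0.00833333° lon × 0.00416667° lat. NE corner is SW corner plus one full cell.
latitude 61.16250, longitude 145.13333.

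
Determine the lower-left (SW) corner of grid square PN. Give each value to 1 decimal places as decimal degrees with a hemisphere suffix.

Field P=15, N=13: +15·20° lon, +13·10° lat → SW at lon 120°, lat 40°.
latitude 40.0° N, longitude 120.0° E.

40.0° N, 120.0° E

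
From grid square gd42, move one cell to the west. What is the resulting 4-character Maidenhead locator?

GD32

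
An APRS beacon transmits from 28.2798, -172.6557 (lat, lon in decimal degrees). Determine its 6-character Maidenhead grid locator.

Add 180° to longitude and 90° to latitude: 7.3443, 118.2798.
Field (20°×10°, letters A–R): lon ⌊7.3443/20⌋ = 0 → A; lat ⌊118.2798/10⌋ = 11 → L.
Square (2°×1°, digits 0–9): lon ⌊7.3443/2⌋ = 3; lat ⌊8.2798/1⌋ = 8.
Subsquare (5′×2.5′, letters a–x): lon ⌊1.3443/0.0833333⌋ = 16 → q; lat ⌊0.2798/0.0416667⌋ = 6 → g.

AL38qg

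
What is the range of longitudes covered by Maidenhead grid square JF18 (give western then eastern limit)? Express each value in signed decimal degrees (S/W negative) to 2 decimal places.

2.00, 4.00

Field J=9, F=5: +9·20° lon, +5·10° lat → SW at lon 0°, lat -40°.
Square 1, 8: +1·2° lon, +8·1° lat → SW at lon 2°, lat -32°.
Cell spans 2° lon × 1° lat.
west 2.00, east 4.00.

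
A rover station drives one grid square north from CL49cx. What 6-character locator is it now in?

Latitude subsquare x = 23; +1 → 24, wraps to 0 = a, carry into square.
Latitude square 9; +1 → 10, wraps to 0, carry into field.
Latitude field L = 11; +1 → 12 = M.
The longitude characters are unchanged.

CM40ca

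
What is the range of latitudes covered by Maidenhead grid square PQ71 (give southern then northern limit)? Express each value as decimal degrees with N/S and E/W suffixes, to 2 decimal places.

71.00° N, 72.00° N

Field P=15, Q=16: +15·20° lon, +16·10° lat → SW at lon 120°, lat 70°.
Square 7, 1: +7·2° lon, +1·1° lat → SW at lon 134°, lat 71°.
Cell spans 2° lon × 1° lat.
south 71.00° N, north 72.00° N.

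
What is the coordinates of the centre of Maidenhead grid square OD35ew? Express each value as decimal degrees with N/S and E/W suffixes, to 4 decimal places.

54.0625° S, 106.3750° E

Field O=14, D=3: +14·20° lon, +3·10° lat → SW at lon 100°, lat -60°.
Square 3, 5: +3·2° lon, +5·1° lat → SW at lon 106°, lat -55°.
Subsquare e=4, w=22: +4·0.0833333° lon, +22·0.0416667° lat → SW at lon 106.333°, lat -54.0833°.
Cell spans 0.0833333° lon × 0.0416667° lat. Centre is SW corner plus half of each.
latitude 54.0625° S, longitude 106.3750° E.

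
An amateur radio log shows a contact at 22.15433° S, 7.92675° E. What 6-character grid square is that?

JG37xu

Add 180° to longitude and 90° to latitude: 187.9267, 67.8457.
Field (20°×10°, letters A–R): lon ⌊187.9267/20⌋ = 9 → J; lat ⌊67.8457/10⌋ = 6 → G.
Square (2°×1°, digits 0–9): lon ⌊7.9267/2⌋ = 3; lat ⌊7.8457/1⌋ = 7.
Subsquare (5′×2.5′, letters a–x): lon ⌊1.9267/0.0833333⌋ = 23 → x; lat ⌊0.8457/0.0416667⌋ = 20 → u.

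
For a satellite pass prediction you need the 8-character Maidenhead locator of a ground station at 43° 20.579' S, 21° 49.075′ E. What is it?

KE06vp87

Shift to the Maidenhead origin (180°W, 90°S): lon 201.81792, lat 46.65702.
Field: 201.81792/20 → 10 → K, 46.65702/10 → 4 → E; chars KE.
Square: 1.81792/2 → 0, 6.65702/1 → 6; chars 06.
Subsquare: 1.81792/0.0833333 → 21 → v, 0.65702/0.0416667 → 15 → p; chars vp.
Extended square: 0.06792/0.00833333 → 8, 0.03202/0.00416667 → 7; chars 87.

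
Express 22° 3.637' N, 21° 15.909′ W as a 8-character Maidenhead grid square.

Offset from 180°W / 90°S: lon 158.73485°, lat 112.06062°.
Field (20°×10°, letters A–R): 158.73485/20 → 7 → H, 112.06062/10 → 11 → L; chars HL.
Square (2°×1°, digits 0–9): 18.73485/2 → 9, 2.06062/1 → 2; chars 92.
Subsquare (5′×2.5′, letters a–x): 0.73485/0.0833333 → 8 → i, 0.06062/0.0416667 → 1 → b; chars ib.
Extended square (30″×15″, digits 0–9): 0.06818/0.00833333 → 8, 0.01895/0.00416667 → 4; chars 84.

HL92ib84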